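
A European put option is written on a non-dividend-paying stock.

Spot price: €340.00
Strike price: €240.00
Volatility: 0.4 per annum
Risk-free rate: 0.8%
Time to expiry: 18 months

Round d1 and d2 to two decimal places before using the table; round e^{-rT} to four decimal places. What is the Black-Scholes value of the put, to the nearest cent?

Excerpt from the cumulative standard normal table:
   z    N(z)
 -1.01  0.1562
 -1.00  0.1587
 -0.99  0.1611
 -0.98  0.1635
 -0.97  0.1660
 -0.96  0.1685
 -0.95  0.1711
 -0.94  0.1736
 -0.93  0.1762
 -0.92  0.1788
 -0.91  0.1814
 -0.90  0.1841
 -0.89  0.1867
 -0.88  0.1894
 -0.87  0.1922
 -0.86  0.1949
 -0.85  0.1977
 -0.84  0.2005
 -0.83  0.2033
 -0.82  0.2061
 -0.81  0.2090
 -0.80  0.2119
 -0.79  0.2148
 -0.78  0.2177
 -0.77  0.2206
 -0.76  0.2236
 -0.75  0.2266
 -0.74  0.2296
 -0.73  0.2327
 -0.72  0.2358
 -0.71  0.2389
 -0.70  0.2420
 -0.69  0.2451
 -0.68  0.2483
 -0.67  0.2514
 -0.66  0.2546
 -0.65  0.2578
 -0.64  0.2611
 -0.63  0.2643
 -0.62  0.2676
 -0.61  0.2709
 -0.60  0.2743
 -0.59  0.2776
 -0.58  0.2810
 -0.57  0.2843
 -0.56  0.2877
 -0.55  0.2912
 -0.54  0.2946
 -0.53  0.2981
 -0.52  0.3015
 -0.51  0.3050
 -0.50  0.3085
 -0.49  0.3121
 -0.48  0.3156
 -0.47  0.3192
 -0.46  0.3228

σ√T = 0.4·√1.5 = 0.4899
ln(S/K) + (r + σ²/2)T = ln(340/240) + (0.008 + 0.4²/2)·1.5 = 0.3483 + 0.1320 = 0.4803
d₁ = 0.4803 / 0.4899 = 0.9804 which rounds to 0.98
d₂ = d₁ − σ√T = 0.9804 − 0.4899 = 0.4905 which rounds to 0.49
e^(−rT) = e^(−0.008·1.5) = 0.9881
P = 240·0.9881·N(-0.49) − 340·N(-0.98) = 240·0.9881·0.3121 − 340·0.1635 = 74.0126 − 55.5900 = 18.4226

€18.42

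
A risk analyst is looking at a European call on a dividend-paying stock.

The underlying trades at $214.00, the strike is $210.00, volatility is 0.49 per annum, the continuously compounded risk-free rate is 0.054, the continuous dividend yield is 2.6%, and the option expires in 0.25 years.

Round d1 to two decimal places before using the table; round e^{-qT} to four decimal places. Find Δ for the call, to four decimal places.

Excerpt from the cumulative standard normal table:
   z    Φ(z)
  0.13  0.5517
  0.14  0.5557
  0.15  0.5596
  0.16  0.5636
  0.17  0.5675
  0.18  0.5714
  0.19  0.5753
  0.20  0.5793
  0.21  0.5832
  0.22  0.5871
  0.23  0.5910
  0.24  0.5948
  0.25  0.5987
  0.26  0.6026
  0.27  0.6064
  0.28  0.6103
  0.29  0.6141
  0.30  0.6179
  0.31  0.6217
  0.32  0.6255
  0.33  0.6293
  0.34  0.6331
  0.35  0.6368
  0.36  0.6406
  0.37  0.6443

0.5872

σ√T = 0.49 × 0.5000 = 0.2450
ln(S/K) + (r − q + σ²/2)T = ln(214/210) + (0.054 − 0.026 + 0.49²/2)·0.25 = 0.0189 + 0.0370 = 0.0559
d₁ = 0.0559 / 0.2450 = 0.2281 ⇒ 0.23
N(d₁) = N(0.23) = 0.5910
Δ_call = e^(−qT)·N(d₁) = 0.9935·0.5910 = 0.5872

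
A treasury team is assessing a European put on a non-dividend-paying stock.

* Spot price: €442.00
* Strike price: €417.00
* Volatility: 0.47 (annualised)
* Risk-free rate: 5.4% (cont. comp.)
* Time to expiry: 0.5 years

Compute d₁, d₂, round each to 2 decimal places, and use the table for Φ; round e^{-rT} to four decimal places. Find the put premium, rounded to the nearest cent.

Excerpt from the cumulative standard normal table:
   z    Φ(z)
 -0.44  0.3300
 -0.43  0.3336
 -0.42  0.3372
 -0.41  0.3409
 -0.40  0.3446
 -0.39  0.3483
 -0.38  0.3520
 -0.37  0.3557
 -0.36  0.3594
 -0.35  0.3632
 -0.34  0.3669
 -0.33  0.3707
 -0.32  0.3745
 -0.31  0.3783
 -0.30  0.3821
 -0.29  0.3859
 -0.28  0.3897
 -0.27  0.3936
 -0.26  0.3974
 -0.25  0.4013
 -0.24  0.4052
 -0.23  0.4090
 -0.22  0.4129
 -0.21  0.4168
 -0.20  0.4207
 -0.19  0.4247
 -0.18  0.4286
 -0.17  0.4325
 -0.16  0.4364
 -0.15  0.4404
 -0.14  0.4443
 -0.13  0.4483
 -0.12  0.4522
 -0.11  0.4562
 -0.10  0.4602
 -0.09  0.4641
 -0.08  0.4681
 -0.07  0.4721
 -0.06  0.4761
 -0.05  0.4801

€39.34

σ√T = 0.47 × 0.7071 = 0.3323
d₁ = [ln(442/417) + (0.054 + 0.47²/2)·0.5] / 0.3323 = [0.0582 + 0.0822] / 0.3323 = 0.4226 → 0.42
d₂ = d₁ − σ√T = 0.4226 − 0.3323 = 0.0903 → 0.09
e^(−rT) = e^(−0.054·0.5) = 0.9734
N(−d₂) = N(-0.09) = 0.4641;  N(−d₁) = N(-0.42) = 0.3372
P = 417·0.9734·0.4641 − 442·0.3372 = 188.3818 − 149.0424 = 39.3394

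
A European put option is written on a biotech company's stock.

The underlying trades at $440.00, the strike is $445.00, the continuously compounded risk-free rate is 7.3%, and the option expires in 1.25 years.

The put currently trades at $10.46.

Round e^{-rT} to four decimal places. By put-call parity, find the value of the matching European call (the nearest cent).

e^(−rT) = e^(−0.073·1.25) = 0.9128
Put-call parity: C − P = S − K·e^(−rT) = 440 − 445·0.9128 = 440 − 406.1960 = 33.8040
C = P + (C − P) = 10.46 + (33.8040) = 44.2640

$44.26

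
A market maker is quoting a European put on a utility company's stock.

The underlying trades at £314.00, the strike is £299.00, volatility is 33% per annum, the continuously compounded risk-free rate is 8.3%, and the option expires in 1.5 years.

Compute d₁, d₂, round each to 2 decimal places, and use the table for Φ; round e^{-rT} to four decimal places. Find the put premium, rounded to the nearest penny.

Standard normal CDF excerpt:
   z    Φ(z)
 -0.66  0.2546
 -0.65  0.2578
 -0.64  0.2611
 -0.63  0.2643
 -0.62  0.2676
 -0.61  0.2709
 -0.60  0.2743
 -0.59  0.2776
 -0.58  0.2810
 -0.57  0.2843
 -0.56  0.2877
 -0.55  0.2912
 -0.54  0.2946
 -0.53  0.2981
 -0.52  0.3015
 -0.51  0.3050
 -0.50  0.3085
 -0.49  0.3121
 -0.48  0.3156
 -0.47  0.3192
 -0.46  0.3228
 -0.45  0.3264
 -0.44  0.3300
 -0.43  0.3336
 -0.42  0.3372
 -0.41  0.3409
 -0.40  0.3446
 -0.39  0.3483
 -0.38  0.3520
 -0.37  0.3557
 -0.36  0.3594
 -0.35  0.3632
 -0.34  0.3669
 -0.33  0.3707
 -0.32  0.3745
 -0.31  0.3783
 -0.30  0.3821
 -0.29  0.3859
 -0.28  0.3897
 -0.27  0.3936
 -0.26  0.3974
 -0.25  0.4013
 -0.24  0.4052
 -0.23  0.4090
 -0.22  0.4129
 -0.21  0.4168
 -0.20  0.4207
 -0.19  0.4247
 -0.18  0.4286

£24.98

T = 1.5;  σ√T = 0.4042
d₁ = [ln(314/299) + (0.083 + 0.33²/2)·1.5] / 0.4042 = [0.0489 + 0.2062] / 0.4042 = 0.6312 → 0.63
d₂ = d₁ − σ√T = 0.6312 − 0.4042 = 0.2271 → 0.23
exp(−rT) = exp(−0.083·1.5) = 0.8829
N(−d₂) = N(-0.23) = 0.4090;  N(−d₁) = N(-0.63) = 0.2643
P = 299·0.8829·0.4090 − 314·0.2643 = 107.9707 − 82.9902 = 24.9805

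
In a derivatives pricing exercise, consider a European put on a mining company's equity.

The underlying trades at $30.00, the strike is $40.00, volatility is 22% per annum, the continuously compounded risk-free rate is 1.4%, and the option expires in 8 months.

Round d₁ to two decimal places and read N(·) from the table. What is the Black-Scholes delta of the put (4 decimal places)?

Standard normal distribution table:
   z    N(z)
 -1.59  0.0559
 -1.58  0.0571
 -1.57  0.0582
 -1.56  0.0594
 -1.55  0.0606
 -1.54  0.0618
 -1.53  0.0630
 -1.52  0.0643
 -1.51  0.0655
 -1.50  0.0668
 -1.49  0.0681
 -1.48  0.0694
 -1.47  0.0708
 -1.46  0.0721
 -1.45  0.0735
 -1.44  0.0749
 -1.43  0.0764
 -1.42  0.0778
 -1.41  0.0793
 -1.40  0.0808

σ√T = 0.22 × 0.8165 = 0.1796
d₁ = [ln(30/40) + (0.014 + ½·0.22²)·0.6667] / (σ√T) = (-0.2877 + 0.0255) / 0.1796 = -1.4598 → -1.46
N(d₁) = N(-1.46) = 0.0721
Δ_put = N(d₁) − 1 = 0.0721 − 1 = -0.9279

-0.9279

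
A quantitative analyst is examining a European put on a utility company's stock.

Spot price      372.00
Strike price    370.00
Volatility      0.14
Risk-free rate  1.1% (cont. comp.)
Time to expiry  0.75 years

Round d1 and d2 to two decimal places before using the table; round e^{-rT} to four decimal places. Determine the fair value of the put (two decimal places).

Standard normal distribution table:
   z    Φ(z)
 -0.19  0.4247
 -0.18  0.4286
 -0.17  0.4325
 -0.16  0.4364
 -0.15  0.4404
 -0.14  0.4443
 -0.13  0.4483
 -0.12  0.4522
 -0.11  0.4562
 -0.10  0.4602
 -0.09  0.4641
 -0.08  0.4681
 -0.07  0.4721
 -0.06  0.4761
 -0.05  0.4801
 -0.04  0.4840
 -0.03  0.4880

15.29

σ√T = 0.14 × 0.8660 = 0.1212
d₁ = [ln(372/370) + (0.011 + 0.14²/2)·0.75] / 0.1212 = [0.0054 + 0.0156] / 0.1212 = 0.1731 ≈ 0.17
d₂ = d₁ − σ√T = 0.1731 − 0.1212 = 0.0519 ≈ 0.05
e^(−rT) = e^(−0.011·0.75) = 0.9918
P = 370·0.9918·N(-0.05) − 372·N(-0.17) = 370·0.9918·0.4801 − 372·0.4325 = 176.1804 − 160.8900 = 15.2904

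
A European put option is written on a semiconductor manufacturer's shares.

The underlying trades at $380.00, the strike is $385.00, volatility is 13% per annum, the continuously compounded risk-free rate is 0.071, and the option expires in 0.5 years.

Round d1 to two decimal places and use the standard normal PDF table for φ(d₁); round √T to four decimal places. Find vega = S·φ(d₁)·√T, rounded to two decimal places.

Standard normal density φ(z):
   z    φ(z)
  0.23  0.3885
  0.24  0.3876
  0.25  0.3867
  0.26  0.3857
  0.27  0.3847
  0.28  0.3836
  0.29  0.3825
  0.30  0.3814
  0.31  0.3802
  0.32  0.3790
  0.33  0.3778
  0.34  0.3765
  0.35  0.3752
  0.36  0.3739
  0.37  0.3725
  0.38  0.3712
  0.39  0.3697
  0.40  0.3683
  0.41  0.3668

T = 0.5;  σ√T = 0.0919
d₁ = [ln(380/385) + (0.071 + 0.13²/2)·0.5] / 0.0919 = [-0.0131 + 0.0397] / 0.0919 = 0.2899 ⇒ 0.29
√T = √0.5 = 0.7071
φ(d₁) = φ(0.29) = 0.3825
vega = S·φ(d₁)·√T = 380·0.3825·0.7071 = 102.7770

102.78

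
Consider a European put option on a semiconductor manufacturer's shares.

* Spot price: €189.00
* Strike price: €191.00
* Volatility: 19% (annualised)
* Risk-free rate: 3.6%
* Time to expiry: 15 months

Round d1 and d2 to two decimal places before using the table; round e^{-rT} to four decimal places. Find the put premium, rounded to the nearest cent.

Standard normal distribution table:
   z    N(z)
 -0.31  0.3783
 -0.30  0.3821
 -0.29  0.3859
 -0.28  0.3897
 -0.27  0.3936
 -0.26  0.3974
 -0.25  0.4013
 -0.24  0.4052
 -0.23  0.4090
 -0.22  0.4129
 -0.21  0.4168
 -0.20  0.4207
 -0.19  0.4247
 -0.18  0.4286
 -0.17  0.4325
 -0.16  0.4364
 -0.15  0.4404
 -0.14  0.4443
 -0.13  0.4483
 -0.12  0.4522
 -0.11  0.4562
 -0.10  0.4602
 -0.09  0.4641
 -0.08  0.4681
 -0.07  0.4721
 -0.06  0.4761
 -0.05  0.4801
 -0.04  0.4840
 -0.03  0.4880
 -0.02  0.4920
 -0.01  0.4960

€12.54

σ√T = 0.19 × 1.1180 = 0.2124
d₁ = [ln(189/191) + (0.036 + 0.19²/2)·1.25] / 0.2124 = [-0.0105 + 0.0676] / 0.2124 = 0.2685 which rounds to 0.27
d₂ = d₁ − σ√T = 0.2685 − 0.2124 = 0.0561 which rounds to 0.06
e^(−rT) = e^(−0.036·1.25) = 0.9560
N(−d₂) = N(-0.06) = 0.4761;  N(−d₁) = N(-0.27) = 0.3936
P = 191·0.9560·0.4761 − 189·0.3936 = 86.9340 − 74.3904 = 12.5436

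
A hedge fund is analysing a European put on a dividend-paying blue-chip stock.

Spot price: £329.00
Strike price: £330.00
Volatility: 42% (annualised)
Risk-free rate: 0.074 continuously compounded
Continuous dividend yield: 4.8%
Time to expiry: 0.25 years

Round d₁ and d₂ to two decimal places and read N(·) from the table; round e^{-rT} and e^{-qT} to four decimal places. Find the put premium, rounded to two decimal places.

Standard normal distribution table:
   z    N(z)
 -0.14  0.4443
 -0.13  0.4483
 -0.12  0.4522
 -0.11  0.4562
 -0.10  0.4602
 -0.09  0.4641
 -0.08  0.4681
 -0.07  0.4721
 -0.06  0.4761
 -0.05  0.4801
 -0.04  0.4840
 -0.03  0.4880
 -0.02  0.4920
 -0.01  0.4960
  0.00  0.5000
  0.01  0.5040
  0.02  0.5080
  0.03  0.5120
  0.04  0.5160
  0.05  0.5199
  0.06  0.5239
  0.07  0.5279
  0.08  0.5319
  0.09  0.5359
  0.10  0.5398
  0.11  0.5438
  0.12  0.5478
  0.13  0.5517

T = 0.25;  σ√T = 0.2100
d₁ = [ln(329/330) + (0.074 − 0.048 + ½·0.42²)·0.25] / (σ√T) = (-0.0030 + 0.0285) / 0.2100 = 0.1215 which rounds to 0.12
d₂ = 0.1215 − 0.2100 = -0.0885 which rounds to -0.09
exp(−qT) = exp(−0.048·0.25) = 0.9881;  exp(−rT) = exp(−0.074·0.25) = 0.9817
N(−d₂) = N(0.09) = 0.5359;  N(−d₁) = N(-0.12) = 0.4522
P = 330·0.9817·0.5359 − 329·0.9881·0.4522 = 173.6107 − 147.0034 = 26.6073

£26.61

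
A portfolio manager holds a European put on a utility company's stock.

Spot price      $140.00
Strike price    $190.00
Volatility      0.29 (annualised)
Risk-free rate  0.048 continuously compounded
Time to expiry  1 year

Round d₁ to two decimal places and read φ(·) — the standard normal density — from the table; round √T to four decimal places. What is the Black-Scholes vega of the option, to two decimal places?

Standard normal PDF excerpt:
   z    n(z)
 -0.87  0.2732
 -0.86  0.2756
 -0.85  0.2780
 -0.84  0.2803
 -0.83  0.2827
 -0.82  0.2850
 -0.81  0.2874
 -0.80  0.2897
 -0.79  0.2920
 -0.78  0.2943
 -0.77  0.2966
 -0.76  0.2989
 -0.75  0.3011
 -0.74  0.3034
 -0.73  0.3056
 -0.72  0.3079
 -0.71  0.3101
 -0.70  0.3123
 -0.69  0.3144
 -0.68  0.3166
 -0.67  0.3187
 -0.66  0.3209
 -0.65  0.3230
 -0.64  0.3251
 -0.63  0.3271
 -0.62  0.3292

42.48

T = 1;  σ√T = 0.2900
ln(S/K) + (r + σ²/2)T = ln(140/190) + (0.048 + 0.29²/2)·1 = -0.3054 + 0.0900 = -0.2153
d₁ = -0.2153 / 0.2900 = -0.7425 which rounds to -0.74
√T = √1 = 1.0000
φ(d₁) = φ(-0.74) = 0.3034
vega = S·φ(d₁)·√T = 140·0.3034·1.0000 = 42.4760
(Call and put vega coincide under Black-Scholes.)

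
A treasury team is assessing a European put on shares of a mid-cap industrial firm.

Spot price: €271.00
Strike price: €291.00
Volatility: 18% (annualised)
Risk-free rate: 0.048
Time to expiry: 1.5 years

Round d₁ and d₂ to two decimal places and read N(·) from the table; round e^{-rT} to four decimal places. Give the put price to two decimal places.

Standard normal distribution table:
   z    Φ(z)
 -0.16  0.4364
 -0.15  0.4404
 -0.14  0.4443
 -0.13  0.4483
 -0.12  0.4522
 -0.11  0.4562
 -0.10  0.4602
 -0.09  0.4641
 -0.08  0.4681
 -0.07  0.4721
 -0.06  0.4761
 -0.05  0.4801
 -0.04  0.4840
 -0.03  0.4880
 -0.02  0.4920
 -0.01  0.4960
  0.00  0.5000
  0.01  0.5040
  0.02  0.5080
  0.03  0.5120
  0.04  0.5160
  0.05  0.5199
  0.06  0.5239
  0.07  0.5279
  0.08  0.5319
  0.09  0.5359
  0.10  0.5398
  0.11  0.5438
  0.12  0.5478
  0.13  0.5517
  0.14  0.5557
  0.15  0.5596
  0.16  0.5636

σ√T = 0.18·√1.5 = 0.2205
d₁ = [ln(271/291) + (0.048 + 0.18²/2)·1.5] / 0.2205 = [-0.0712 + 0.0963] / 0.2205 = 0.1138 ⇒ 0.11
d₂ = d₁ − σ√T = 0.1138 − 0.2205 = -0.1066 ⇒ -0.11
exp(−rT) = exp(−0.048·1.5) = 0.9305
N(−d₂) = N(0.11) = 0.5438;  N(−d₁) = N(-0.11) = 0.4562
P = 291·0.9305·0.5438 − 271·0.4562 = 147.2477 − 123.6302 = 23.6175

€23.62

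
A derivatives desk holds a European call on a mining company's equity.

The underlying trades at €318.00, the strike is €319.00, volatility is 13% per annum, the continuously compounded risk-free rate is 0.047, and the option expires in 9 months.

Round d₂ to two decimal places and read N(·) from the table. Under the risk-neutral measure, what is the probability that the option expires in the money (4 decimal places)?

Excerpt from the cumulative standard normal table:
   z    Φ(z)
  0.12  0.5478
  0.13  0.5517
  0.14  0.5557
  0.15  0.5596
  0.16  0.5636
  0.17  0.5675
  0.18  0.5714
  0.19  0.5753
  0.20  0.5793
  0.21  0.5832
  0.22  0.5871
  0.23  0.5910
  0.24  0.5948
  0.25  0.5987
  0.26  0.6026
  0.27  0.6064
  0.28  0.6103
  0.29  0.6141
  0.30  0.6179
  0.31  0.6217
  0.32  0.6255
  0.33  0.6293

T = 0.75;  σ√T = 0.1126
d₁ = [ln(318/319) + (0.047 + ½·0.13²)·0.75] / (σ√T) = (-0.0031 + 0.0416) / 0.1126 = 0.3415 ≈ 0.34
d₂ = 0.3415 − 0.1126 = 0.2289 ≈ 0.23
Risk-neutral Pr[S_T > K] = N(d₂) = N(0.23) = 0.5910

0.5910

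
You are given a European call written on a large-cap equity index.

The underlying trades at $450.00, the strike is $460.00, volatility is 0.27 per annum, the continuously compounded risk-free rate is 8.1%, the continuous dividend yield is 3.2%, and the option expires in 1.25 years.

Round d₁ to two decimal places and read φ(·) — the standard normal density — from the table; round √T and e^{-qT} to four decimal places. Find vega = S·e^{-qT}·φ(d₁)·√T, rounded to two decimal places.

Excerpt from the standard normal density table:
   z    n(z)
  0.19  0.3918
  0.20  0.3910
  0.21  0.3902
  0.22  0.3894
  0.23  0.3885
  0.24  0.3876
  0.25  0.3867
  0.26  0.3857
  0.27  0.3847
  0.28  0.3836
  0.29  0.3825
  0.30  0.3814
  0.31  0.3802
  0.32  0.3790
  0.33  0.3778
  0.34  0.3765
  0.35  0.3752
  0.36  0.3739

σ√T = 0.27 × 1.1180 = 0.3019
ln(S/K) + (r − q + σ²/2)T = ln(450/460) + (0.081 − 0.032 + 0.27²/2)·1.25 = -0.0220 + 0.1068 = 0.0848
d₁ = 0.0848 / 0.3019 = 0.2810 ≈ 0.28
√T = √1.25 = 1.1180
φ(d₁) = φ(0.28) = 0.3836
exp(−qT) = exp(−0.032·1.25) = 0.9608
vega = S·exp(−qT)·φ(d₁)·√T = 450·0.9608·0.3836·1.1180 = 185.4240
(Vega is the same for a European call and put with the same parameters.)

185.42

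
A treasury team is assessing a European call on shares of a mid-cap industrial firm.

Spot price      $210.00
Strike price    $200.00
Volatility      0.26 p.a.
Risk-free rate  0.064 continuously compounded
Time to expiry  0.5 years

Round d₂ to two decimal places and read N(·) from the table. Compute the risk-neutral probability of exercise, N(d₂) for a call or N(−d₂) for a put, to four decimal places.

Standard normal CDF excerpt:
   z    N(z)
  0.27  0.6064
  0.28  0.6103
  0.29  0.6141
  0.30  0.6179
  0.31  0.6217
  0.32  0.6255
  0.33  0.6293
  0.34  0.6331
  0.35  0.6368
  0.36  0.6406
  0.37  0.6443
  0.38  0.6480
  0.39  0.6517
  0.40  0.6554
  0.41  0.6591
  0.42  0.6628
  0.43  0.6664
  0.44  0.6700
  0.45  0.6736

0.6368

σ√T = 0.26·√0.5 = 0.1838
d₁ = [ln(210/200) + (0.064 + ½·0.26²)·0.5] / (σ√T) = (0.0488 + 0.0489) / 0.1838 = 0.5314 ≈ 0.53
d₂ = 0.5314 − 0.1838 = 0.3475 ≈ 0.35
Risk-neutral Pr[S_T > K] = N(d₂) = N(0.35) = 0.6368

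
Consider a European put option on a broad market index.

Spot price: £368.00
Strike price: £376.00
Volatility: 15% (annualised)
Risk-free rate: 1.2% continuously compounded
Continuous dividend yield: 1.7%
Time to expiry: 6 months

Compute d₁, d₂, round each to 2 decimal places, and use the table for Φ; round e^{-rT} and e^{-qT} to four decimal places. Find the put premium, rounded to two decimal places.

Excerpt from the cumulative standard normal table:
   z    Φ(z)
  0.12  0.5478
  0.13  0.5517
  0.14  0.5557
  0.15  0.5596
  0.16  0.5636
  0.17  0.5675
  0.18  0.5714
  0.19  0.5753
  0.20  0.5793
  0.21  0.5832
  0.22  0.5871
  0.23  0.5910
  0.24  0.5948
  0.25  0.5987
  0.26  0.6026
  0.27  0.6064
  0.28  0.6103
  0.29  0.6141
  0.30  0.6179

T = 0.5;  σ√T = 0.1061
d₁ = [ln(368/376) + (0.012 − 0.017 + 0.15²/2)·0.5] / 0.1061 = [-0.0215 + 0.0031] / 0.1061 = -0.1733 ≈ -0.17
d₂ = d₁ − σ√T = -0.1733 − 0.1061 = -0.2794 ≈ -0.28
e^(−qT) = e^(−0.017·0.5) = 0.9915;  e^(−rT) = e^(−0.012·0.5) = 0.9940
N(−d₂) = N(0.28) = 0.6103;  N(−d₁) = N(0.17) = 0.5675
P = 376·0.9940·0.6103 − 368·0.9915·0.5675 = 228.0960 − 207.0649 = 21.0311

£21.03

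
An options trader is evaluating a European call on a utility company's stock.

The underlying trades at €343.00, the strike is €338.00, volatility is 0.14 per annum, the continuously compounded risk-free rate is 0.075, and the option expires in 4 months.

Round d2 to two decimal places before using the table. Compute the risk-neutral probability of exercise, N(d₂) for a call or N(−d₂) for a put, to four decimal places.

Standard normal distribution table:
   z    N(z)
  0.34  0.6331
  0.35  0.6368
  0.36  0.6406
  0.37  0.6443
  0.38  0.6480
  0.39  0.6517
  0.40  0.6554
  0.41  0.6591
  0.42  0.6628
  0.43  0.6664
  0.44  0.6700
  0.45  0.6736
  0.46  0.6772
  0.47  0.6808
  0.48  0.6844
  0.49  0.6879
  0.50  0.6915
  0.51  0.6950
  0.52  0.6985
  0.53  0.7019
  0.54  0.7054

σ√T = 0.14 × 0.5774 = 0.0808
ln(S/K) + (r + σ²/2)T = ln(343/338) + (0.075 + 0.14²/2)·0.3333 = 0.0147 + 0.0283 = 0.0430
d₁ = 0.0430 / 0.0808 = 0.5314 which rounds to 0.53
d₂ = d₁ − σ√T = 0.5314 − 0.0808 = 0.4506 which rounds to 0.45
Pr(exercise) under Q = N(d₂) = 0.6736

0.6736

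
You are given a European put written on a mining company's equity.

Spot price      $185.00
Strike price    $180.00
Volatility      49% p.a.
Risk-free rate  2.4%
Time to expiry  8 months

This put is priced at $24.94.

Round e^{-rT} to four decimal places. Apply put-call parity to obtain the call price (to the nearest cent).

$32.80

exp(−rT) = exp(−0.024·0.6667) = 0.9841
Put-call parity: C − P = S − K·e^(−rT) = 185 − 180·0.9841 = 185 − 177.1380 = 7.8620
C = P + (C − P) = 24.94 + (7.8620) = 32.8020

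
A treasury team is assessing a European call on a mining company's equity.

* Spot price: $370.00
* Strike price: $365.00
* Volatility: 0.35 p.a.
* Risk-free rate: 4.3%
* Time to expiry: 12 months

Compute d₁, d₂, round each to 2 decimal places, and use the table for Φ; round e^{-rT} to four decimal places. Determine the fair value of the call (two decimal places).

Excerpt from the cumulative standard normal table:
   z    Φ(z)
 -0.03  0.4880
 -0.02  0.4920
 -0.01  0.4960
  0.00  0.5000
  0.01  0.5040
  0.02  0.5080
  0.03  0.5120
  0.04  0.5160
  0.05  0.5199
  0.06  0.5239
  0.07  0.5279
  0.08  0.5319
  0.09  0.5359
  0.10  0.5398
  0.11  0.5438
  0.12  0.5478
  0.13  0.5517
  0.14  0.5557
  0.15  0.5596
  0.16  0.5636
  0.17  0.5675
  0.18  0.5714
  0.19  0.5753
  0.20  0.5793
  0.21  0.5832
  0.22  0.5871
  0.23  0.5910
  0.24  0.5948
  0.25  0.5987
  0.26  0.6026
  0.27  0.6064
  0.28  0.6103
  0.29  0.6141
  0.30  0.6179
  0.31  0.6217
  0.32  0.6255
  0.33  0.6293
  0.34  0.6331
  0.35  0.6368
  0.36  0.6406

$60.83

σ√T = 0.35·√1 = 0.3500
d₁ = [ln(370/365) + (0.043 + 0.35²/2)·1] / 0.3500 = [0.0136 + 0.1042] / 0.3500 = 0.3367 → 0.34
d₂ = d₁ − σ√T = 0.3367 − 0.3500 = -0.0133 → -0.01
e^(−rT) = e^(−0.043·1) = 0.9579
N(d₁) = N(0.34) = 0.6331;  N(d₂) = N(-0.01) = 0.4960
C = 370·0.6331 − 365·0.9579·0.4960 = 234.2470 − 173.4182 = 60.8288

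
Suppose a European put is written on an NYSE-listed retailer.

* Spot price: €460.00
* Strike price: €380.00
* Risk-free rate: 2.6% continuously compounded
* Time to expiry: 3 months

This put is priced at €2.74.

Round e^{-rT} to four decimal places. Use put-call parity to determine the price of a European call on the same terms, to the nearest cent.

€85.21

e^(−rT) = e^(−0.026·0.25) = 0.9935
Put-call parity: C − P = S − K·e^(−rT) = 460 − 380·0.9935 = 460 − 377.5300 = 82.4700
C = P + (C − P) = 2.74 + (82.4700) = 85.2100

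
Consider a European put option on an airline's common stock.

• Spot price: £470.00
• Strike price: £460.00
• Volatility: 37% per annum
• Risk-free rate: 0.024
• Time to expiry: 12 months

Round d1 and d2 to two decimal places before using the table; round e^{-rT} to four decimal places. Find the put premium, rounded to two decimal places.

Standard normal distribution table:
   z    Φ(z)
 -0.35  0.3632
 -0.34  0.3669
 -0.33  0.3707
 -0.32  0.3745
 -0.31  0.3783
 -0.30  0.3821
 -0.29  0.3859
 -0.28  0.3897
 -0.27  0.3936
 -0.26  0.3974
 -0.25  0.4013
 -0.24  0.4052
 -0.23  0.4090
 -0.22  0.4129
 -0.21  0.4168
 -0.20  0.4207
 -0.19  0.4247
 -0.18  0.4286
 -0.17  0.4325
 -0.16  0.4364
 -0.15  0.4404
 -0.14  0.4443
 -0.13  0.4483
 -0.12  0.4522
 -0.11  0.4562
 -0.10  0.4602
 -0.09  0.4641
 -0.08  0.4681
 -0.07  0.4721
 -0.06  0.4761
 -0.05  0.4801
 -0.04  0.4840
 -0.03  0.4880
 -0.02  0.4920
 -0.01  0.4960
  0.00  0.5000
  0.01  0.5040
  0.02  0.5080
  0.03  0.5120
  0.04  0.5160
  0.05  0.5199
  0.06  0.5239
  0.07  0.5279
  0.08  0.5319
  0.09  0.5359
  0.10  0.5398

σ√T = 0.37 × 1.0000 = 0.3700
d₁ = [ln(470/460) + (0.024 + 0.37²/2)·1] / 0.3700 = [0.0215 + 0.0925] / 0.3700 = 0.3080 → 0.31
d₂ = d₁ − σ√T = 0.3080 − 0.3700 = -0.0620 → -0.06
exp(−rT) = exp(−0.024·1) = 0.9763
P = 460·0.9763·N(0.06) − 470·N(-0.31) = 460·0.9763·0.5239 − 470·0.3783 = 235.2824 − 177.8010 = 57.4814

£57.48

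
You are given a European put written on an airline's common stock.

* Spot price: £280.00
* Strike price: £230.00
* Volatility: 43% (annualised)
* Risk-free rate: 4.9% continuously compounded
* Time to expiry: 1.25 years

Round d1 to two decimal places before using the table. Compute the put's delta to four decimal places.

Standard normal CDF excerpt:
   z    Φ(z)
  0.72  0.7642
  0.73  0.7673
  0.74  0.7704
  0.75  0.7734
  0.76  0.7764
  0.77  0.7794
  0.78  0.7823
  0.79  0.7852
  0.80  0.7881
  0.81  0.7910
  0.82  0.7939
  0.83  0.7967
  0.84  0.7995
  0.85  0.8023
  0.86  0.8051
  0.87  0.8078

-0.2177

T = 1.25;  σ√T = 0.4808
d₁ = [ln(280/230) + (0.049 + 0.43²/2)·1.25] / 0.4808 = [0.1967 + 0.1768] / 0.4808 = 0.7770 ⇒ 0.78
N(d₁) = N(0.78) = 0.7823
Δ_put = N(d₁) − 1 = 0.7823 − 1 = -0.2177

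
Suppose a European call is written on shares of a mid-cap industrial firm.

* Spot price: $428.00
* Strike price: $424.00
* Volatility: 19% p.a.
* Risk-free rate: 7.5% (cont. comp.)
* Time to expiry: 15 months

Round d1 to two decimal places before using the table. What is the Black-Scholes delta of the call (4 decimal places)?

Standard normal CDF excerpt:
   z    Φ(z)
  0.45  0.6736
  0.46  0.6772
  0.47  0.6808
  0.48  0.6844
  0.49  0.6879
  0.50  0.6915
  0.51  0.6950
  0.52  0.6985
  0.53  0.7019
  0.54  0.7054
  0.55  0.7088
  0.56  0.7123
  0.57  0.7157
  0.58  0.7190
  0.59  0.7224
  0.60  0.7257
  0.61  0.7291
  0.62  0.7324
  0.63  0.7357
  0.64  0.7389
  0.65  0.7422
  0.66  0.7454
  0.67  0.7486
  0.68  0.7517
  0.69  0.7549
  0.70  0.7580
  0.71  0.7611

0.7224

T = 1.25;  σ√T = 0.2124
d₁ = [ln(428/424) + (0.075 + 0.19²/2)·1.25] / 0.2124 = [0.0094 + 0.1163] / 0.2124 = 0.5917 ≈ 0.59
N(d₁) = N(0.59) = 0.7224
Δ_call = N(d₁) = 0.7224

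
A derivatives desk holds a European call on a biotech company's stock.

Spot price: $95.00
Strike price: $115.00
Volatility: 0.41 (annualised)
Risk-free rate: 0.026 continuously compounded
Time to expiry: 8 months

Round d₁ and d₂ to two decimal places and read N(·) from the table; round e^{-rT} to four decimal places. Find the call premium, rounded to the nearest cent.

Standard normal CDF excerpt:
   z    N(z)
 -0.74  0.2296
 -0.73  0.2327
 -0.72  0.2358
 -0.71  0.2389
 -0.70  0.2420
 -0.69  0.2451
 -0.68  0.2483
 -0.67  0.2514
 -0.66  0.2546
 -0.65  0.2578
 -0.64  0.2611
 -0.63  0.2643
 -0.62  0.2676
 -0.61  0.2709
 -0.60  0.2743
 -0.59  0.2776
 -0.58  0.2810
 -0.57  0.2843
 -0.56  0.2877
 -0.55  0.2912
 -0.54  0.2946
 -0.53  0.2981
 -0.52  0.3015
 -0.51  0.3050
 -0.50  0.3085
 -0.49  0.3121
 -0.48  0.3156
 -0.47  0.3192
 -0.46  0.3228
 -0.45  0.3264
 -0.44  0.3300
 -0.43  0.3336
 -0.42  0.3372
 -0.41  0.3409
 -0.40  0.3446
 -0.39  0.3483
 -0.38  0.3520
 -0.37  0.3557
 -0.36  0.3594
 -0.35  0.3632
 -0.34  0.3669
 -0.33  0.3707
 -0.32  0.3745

σ√T = 0.41 × 0.8165 = 0.3348
d₁ = [ln(95/115) + (0.026 + 0.41²/2)·0.6667] / 0.3348 = [-0.1911 + 0.0734] / 0.3348 = -0.3516 → -0.35
d₂ = d₁ − σ√T = -0.3516 − 0.3348 = -0.6863 → -0.69
exp(−rT) = exp(−0.026·0.6667) = 0.9828
C = 95·N(-0.35) − 115·0.9828·N(-0.69) = 95·0.3632 − 115·0.9828·0.2451 = 34.5040 − 27.7017 = 6.8023

$6.80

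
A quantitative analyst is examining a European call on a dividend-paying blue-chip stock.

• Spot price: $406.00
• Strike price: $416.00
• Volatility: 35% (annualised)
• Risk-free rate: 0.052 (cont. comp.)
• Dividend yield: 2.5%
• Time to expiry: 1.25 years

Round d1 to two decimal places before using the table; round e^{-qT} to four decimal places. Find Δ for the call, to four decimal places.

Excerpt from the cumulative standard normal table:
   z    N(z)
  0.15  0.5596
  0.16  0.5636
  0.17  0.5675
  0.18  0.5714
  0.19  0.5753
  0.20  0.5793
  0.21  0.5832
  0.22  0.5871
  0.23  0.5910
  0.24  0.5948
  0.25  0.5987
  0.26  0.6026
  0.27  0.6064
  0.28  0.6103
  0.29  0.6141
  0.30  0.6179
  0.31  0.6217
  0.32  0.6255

σ√T = 0.35·√1.25 = 0.3913
ln(S/K) + (r − q + σ²/2)T = ln(406/416) + (0.052 − 0.025 + 0.35²/2)·1.25 = -0.0243 + 0.1103 = 0.0860
d₁ = 0.0860 / 0.3913 = 0.2197 ⇒ 0.22
N(d₁) = N(0.22) = 0.5871
Δ_call = exp(−qT)·N(d₁) = 0.9692·0.5871 = 0.5690

0.5690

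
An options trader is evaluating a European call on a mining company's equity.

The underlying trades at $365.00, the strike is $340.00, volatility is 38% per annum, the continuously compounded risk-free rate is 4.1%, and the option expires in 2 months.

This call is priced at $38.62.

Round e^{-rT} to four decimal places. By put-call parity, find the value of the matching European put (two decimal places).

$11.31

exp(−rT) = exp(−0.041·0.1667) = 0.9932
Put-call parity: C − P = S − K·e^(−rT) = 365 − 340·0.9932 = 365 − 337.6880 = 27.3120
P = C − (C − P) = 38.62 − (27.3120) = 11.3080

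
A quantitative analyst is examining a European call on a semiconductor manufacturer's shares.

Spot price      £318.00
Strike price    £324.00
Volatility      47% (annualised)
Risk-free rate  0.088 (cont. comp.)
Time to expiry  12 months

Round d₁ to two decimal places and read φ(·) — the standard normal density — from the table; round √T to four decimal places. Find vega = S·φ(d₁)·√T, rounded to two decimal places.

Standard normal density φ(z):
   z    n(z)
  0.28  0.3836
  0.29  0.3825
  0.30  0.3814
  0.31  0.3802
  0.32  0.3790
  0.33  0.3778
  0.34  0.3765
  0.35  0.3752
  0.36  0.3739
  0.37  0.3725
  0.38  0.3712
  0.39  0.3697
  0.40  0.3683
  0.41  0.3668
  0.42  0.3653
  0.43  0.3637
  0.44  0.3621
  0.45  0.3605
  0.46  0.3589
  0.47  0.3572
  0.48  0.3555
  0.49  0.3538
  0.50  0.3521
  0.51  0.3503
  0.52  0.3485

118.04

σ√T = 0.47 × 1.0000 = 0.4700
ln(S/K) + (r + σ²/2)T = ln(318/324) + (0.088 + 0.47²/2)·1 = -0.0187 + 0.1984 = 0.1798
d₁ = 0.1798 / 0.4700 = 0.3825 which rounds to 0.38
√T = √1 = 1.0000
φ(d₁) = φ(0.38) = 0.3712
vega = S·φ(d₁)·√T = 318·0.3712·1.0000 = 118.0416
(The put has the same vega.)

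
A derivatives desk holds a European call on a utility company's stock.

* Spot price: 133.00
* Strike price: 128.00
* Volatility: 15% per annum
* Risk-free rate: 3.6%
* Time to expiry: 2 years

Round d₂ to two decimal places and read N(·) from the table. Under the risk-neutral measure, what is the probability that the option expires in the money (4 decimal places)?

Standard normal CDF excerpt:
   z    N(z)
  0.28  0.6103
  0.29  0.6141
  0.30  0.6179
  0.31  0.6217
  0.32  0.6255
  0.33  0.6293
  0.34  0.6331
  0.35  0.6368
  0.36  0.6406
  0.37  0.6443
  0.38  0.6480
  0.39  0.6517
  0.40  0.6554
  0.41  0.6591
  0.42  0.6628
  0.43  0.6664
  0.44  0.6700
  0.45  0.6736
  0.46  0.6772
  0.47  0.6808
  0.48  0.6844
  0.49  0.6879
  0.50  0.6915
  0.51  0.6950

0.6591

T = 2;  σ√T = 0.2121
d₁ = [ln(133/128) + (0.036 + 0.15²/2)·2] / 0.2121 = [0.0383 + 0.0945] / 0.2121 = 0.6261 ⇒ 0.63
d₂ = d₁ − σ√T = 0.6261 − 0.2121 = 0.4140 ⇒ 0.41
Pr(exercise) under Q = N(d₂) = 0.6591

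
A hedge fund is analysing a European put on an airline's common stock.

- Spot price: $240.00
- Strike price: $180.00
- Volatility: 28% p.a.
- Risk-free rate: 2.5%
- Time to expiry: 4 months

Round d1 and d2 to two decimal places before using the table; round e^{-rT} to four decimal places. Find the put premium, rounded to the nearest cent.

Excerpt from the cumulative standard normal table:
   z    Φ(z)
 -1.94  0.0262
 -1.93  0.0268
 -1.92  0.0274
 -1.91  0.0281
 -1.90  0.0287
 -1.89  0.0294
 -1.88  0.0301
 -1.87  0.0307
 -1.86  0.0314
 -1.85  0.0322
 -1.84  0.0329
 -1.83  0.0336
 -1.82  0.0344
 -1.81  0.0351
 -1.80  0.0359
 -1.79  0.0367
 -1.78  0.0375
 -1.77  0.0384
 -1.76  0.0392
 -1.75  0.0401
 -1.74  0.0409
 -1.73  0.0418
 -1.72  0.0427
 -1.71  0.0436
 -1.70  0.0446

σ√T = 0.28 × 0.5774 = 0.1617
d₁ = [ln(240/180) + (0.025 + 0.28²/2)·0.3333] / 0.1617 = [0.2877 + 0.0214] / 0.1617 = 1.9119 which rounds to 1.91
d₂ = d₁ − σ√T = 1.9119 − 0.1617 = 1.7503 which rounds to 1.75
e^(−rT) = e^(−0.025·0.3333) = 0.9917
P = 180·0.9917·N(-1.75) − 240·N(-1.91) = 180·0.9917·0.0401 − 240·0.0281 = 7.1581 − 6.7440 = 0.4141

$0.41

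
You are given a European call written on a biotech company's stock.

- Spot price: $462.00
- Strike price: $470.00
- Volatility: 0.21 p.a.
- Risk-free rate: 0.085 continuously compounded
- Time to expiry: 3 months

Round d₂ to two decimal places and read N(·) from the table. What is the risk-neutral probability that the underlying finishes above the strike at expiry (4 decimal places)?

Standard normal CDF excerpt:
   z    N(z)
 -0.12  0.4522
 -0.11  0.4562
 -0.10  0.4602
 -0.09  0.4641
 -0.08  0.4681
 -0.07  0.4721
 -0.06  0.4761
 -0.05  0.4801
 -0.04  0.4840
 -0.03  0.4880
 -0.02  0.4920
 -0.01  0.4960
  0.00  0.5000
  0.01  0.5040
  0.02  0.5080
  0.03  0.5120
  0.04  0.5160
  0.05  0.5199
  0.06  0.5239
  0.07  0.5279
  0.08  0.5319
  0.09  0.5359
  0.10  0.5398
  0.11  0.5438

σ√T = 0.21·√0.25 = 0.1050
ln(S/K) + (r + σ²/2)T = ln(462/470) + (0.085 + 0.21²/2)·0.25 = -0.0172 + 0.0268 = 0.0096
d₁ = 0.0096 / 0.1050 = 0.0914 → 0.09
d₂ = d₁ − σ√T = 0.0914 − 0.1050 = -0.0136 → -0.01
Risk-neutral Pr[S_T > K] = N(d₂) = N(-0.01) = 0.4960

0.4960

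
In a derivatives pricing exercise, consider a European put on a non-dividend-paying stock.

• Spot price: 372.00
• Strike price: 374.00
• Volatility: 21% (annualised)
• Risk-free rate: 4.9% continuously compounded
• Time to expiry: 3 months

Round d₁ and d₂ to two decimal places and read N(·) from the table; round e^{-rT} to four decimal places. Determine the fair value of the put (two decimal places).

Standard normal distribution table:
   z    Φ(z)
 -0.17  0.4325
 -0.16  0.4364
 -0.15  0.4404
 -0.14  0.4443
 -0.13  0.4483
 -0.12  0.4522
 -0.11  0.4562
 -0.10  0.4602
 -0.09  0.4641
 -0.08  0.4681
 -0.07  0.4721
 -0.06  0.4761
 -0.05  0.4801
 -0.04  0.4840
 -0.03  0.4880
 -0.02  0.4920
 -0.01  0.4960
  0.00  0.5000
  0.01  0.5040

15.02

σ√T = 0.21 × 0.5000 = 0.1050
d₁ = [ln(372/374) + (0.049 + 0.21²/2)·0.25] / 0.1050 = [-0.0054 + 0.0178] / 0.1050 = 0.1181 ≈ 0.12
d₂ = d₁ − σ√T = 0.1181 − 0.1050 = 0.0131 ≈ 0.01
exp(−rT) = exp(−0.049·0.25) = 0.9878
P = 374·0.9878·N(-0.01) − 372·N(-0.12) = 374·0.9878·0.4960 − 372·0.4522 = 183.2409 − 168.2184 = 15.0225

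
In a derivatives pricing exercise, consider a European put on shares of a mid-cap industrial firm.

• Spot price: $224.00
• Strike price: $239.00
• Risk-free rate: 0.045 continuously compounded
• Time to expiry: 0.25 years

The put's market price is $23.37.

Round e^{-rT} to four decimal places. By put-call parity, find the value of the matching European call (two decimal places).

$11.05

exp(−rT) = exp(−0.045·0.25) = 0.9888
Put-call parity: C − P = S − K·e^(−rT) = 224 − 239·0.9888 = 224 − 236.3232 = -12.3232
C = P + (C − P) = 23.37 + (-12.3232) = 11.0468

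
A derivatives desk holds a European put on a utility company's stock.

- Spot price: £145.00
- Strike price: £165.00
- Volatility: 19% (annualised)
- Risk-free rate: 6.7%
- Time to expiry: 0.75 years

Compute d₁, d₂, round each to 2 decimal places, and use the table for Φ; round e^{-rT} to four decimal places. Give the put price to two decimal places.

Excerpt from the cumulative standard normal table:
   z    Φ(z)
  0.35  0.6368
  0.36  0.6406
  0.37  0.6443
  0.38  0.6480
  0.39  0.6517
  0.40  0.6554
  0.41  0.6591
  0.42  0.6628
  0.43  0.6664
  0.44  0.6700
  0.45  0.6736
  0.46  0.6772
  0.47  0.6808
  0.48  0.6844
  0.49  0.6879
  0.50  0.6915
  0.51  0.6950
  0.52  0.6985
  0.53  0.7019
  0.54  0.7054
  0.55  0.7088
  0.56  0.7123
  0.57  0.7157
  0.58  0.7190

σ√T = 0.19 × 0.8660 = 0.1645
d₁ = [ln(145/165) + (0.067 + ½·0.19²)·0.75] / (σ√T) = (-0.1292 + 0.0638) / 0.1645 = -0.3976 ≈ -0.40
d₂ = -0.3976 − 0.1645 = -0.5622 ≈ -0.56
e^(−rT) = e^(−0.067·0.75) = 0.9510
P = 165·0.9510·N(0.56) − 145·N(0.40) = 165·0.9510·0.7123 − 145·0.6554 = 111.7706 − 95.0330 = 16.7376

£16.74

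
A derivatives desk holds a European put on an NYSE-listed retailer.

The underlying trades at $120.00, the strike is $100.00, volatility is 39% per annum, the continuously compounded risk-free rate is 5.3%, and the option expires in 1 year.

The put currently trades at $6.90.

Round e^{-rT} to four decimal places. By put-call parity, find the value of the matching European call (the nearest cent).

e^(−rT) = e^(−0.053·1) = 0.9484
Put-call parity: C − P = S − K·e^(−rT) = 120 − 100·0.9484 = 120 − 94.8400 = 25.1600
C = P + (C − P) = 6.90 + (25.1600) = 32.0600

$32.06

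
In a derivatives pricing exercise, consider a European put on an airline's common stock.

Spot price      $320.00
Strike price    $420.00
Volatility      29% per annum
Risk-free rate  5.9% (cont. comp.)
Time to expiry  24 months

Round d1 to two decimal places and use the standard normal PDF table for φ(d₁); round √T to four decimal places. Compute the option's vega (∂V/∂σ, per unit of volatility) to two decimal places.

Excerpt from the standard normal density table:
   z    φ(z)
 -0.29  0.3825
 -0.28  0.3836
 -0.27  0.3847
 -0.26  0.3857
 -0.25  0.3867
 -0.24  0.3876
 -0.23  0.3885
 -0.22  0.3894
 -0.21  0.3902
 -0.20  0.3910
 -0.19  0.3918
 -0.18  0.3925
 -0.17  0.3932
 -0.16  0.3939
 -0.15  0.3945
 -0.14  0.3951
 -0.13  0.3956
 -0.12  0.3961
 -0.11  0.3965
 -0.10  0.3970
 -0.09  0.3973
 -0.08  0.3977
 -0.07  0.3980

177.94

σ√T = 0.29·√2 = 0.4101
d₁ = [ln(320/420) + (0.059 + ½·0.29²)·2] / (σ√T) = (-0.2719 + 0.2021) / 0.4101 = -0.1703 ≈ -0.17
√T = √2 = 1.4142
φ(d₁) = φ(-0.17) = 0.3932
vega = S·φ(d₁)·√T = 320·0.3932·1.4142 = 177.9403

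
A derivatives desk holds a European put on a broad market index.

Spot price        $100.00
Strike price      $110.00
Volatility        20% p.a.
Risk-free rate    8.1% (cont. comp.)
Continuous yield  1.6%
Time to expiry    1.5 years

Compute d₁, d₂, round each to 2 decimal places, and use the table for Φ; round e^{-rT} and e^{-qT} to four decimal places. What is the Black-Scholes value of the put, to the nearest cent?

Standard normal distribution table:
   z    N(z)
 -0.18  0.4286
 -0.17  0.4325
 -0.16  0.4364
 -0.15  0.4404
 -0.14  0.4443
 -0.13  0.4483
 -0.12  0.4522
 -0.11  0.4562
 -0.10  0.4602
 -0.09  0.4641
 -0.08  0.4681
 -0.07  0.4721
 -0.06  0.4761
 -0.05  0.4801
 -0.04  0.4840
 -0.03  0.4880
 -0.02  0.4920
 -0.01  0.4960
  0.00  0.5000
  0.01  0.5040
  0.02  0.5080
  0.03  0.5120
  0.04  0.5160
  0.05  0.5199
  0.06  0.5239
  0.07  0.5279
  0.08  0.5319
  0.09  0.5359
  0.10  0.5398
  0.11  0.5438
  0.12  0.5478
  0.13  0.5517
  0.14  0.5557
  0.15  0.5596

$9.21

T = 1.5;  σ√T = 0.2449
ln(S/K) + (r − q + σ²/2)T = ln(100/110) + (0.081 − 0.016 + 0.2²/2)·1.5 = -0.0953 + 0.1275 = 0.0322
d₁ = 0.0322 / 0.2449 = 0.1314 ≈ 0.13
d₂ = d₁ − σ√T = 0.1314 − 0.2449 = -0.1135 ≈ -0.11
exp(−qT) = exp(−0.016·1.5) = 0.9763;  exp(−rT) = exp(−0.081·1.5) = 0.8856
P = 110·0.8856·N(0.11) − 100·0.9763·N(-0.13) = 110·0.8856·0.5438 − 100·0.9763·0.4483 = 52.9748 − 43.7675 = 9.2073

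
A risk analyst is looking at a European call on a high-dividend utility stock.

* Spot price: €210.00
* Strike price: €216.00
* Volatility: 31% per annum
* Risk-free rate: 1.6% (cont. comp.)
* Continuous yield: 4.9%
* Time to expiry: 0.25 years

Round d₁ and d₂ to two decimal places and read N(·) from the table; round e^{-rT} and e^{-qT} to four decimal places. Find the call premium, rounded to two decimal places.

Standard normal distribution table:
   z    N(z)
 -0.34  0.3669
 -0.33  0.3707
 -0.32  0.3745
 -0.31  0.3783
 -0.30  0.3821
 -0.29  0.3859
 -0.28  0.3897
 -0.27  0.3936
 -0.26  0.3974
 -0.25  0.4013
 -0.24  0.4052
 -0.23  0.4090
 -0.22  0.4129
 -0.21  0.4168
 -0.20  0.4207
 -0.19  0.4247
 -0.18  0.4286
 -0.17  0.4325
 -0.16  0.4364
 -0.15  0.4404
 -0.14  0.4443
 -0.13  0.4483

T = 0.25;  σ√T = 0.1550
d₁ = [ln(210/216) + (0.016 − 0.049 + ½·0.31²)·0.25] / (σ√T) = (-0.0282 + 0.0038) / 0.1550 = -0.1575 which rounds to -0.16
d₂ = -0.1575 − 0.1550 = -0.3125 which rounds to -0.31
exp(−qT) = exp(−0.049·0.25) = 0.9878;  exp(−rT) = exp(−0.016·0.25) = 0.9960
N(d₁) = N(-0.16) = 0.4364;  N(d₂) = N(-0.31) = 0.3783
C = 210·0.9878·0.4364 − 216·0.9960·0.3783 = 90.5259 − 81.3859 = 9.1400

€9.14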